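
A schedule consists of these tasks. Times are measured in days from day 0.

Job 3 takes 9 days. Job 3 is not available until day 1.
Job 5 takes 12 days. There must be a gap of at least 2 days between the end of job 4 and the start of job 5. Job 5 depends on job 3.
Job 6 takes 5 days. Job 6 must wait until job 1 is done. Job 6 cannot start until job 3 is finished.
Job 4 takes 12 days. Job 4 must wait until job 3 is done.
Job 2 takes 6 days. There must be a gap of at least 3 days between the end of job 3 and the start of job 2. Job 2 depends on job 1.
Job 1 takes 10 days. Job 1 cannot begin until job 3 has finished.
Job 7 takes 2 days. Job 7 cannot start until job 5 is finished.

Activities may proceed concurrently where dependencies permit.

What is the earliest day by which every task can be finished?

Job 3 cannot begin until its own release at day 1. It runs from day 1 to 1 + 9 = day 10.
After job 3 (finishes day 10), job 4 can start at day 10 and finishes at day 22.
For job 5: job 4 (finishes day 22, plus 2-day gap → day 24); job 3 (finishes day 10). Taking the maximum gives a start of day 24, and it finishes at 24 + 12 = day 36.
After job 5 (finishes day 36), job 7 can start at day 36 and finishes at day 38.
Job 1 cannot begin until job 3 (finishes day 10). It runs from day 10 to 10 + 10 = day 20.
Job 6 has to wait for job 1 (finishes day 20); job 3 (finishes day 10). The latest of these is day 20, so job 6 runs day 20 to 20 + 5 = day 25.
Job 2 needs all of job 3 (finishes day 10, plus 3-day gap → day 13); job 1 (finishes day 20). That puts its earliest start at day 20; it finishes at 20 + 6 = day 26.
All tasks are finished once the last one completes. Finish times: Job 1 at 20, Job 2 at 26, Job 3 at 10, Job 4 at 22, Job 5 at 36, Job 6 at 25, Job 7 at 38. The latest is day 38.

38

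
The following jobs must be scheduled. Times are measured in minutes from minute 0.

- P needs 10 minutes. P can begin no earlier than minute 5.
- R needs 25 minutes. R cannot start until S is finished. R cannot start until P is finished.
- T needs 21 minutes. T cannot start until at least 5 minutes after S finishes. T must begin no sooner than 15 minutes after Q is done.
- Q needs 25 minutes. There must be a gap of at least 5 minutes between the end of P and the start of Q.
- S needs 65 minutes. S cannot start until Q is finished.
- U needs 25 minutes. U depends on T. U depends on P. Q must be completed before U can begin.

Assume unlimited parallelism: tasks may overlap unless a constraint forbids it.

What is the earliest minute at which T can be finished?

P cannot begin until its own release at minute 5. It runs from minute 5 to 5 + 10 = minute 15.
Q waits on P (finishes minute 15, plus 5-minute gap → minute 20), so it starts at minute 20 and finishes at 20 + 25 = minute 45.
S waits on Q (finishes minute 45), so it starts at minute 45 and finishes at 45 + 65 = minute 110.
T needs all of S (finishes minute 110, plus 5-minute gap → minute 115); Q (finishes minute 45, plus 15-minute gap → minute 60). That puts its earliest start at minute 115; it finishes at 115 + 21 = minute 136.

136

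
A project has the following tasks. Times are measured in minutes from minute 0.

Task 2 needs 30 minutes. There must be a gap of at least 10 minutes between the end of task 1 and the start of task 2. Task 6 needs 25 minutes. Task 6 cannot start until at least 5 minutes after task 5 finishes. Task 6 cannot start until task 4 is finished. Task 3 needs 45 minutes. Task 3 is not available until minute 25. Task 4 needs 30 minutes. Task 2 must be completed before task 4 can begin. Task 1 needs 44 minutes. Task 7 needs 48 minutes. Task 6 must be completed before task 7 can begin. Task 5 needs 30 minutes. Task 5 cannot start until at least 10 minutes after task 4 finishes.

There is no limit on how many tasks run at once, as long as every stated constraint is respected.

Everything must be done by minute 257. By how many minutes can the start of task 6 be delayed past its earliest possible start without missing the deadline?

25

Task 1 can start immediately at minute 0; it finishes at minute 44.
After task 1 (finishes minute 44, plus 10-minute gap → minute 54), task 2 can start at minute 54 and finishes at minute 84.
Task 4 waits on task 2 (finishes minute 84), so it starts at minute 84 and finishes at 84 + 30 = minute 114.
Task 5 waits on task 4 (finishes minute 114, plus 10-minute gap → minute 124), so it starts at minute 124 and finishes at 124 + 30 = minute 154.
For task 6: task 5 (finishes minute 154, plus 5-minute gap → minute 159); task 4 (finishes minute 114). Taking the maximum gives a start of minute 159, and it finishes at 159 + 25 = minute 184.

Working backward from the deadline:
Task 7 has no dependents, so it just needs to finish by minute 257. Starting by 257 − 48 = minute 209 achieves that.
Since task 7 (must start by minute 209) depends on it, task 6 must finish by minute 209. Backing off its 25-minute duration gives a latest start of minute 184.
So task 6 can start as early as minute 159 and as late as minute 184, giving 184 − 159 = 25 minutes of slack.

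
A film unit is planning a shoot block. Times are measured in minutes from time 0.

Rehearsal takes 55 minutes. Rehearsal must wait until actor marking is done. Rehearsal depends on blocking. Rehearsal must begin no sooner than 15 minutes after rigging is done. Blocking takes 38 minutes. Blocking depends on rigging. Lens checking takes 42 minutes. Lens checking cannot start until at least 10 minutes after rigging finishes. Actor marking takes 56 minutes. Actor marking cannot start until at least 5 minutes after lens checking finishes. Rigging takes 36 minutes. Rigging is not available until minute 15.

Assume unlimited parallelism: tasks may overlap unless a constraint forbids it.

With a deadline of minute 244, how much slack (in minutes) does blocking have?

After its own release at minute 15, rigging can start at minute 15 and finishes at minute 51.
Blocking waits on rigging (finishes minute 51), so it starts at minute 51 and finishes at 51 + 38 = minute 89.

Working backward from the deadline:
Rehearsal must finish by minute 244; it takes 55 minutes, so it must start by 244 − 55 = minute 189.
Blocking must finish before rehearsal (must start by minute 189). With a 38-minute duration, blocking must start by 189 − 38 = minute 151.
So blocking can start as early as minute 51 and as late as minute 151, giving 151 − 51 = 100 minutes of slack.

100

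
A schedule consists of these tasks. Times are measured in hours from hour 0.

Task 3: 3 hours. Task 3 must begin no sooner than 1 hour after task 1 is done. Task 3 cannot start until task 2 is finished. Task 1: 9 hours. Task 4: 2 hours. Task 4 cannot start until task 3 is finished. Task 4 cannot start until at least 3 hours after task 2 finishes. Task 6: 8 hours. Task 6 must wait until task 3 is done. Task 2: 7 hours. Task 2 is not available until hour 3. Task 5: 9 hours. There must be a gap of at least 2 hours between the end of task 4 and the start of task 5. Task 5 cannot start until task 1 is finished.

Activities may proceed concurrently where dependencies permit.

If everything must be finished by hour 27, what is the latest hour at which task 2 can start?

4

To finish by hour 27, task 5 (duration 9) must start no later than hour 18.
Since task 5 (must start by hour 18, minus 2-hour gap → hour 16) depends on it, task 4 must finish by hour 16. Backing off its 2-hour duration gives a latest start of hour 14.
Nothing follows task 6; the deadline of hour 27 is its only limit. It must start by 27 − 8 = hour 19.
Task 3 feeds task 4 (must start by hour 14); task 6 (must start by hour 19). Taking the minimum, task 3 must finish by hour 14 and start by 14 − 3 = hour 11.
Task 2 has several dependents: task 3 (must start by hour 11); task 4 (must start by hour 14, minus 3-hour gap → hour 11). The earliest of those limits is hour 11, so task 2 must start by 11 − 7 = hour 4.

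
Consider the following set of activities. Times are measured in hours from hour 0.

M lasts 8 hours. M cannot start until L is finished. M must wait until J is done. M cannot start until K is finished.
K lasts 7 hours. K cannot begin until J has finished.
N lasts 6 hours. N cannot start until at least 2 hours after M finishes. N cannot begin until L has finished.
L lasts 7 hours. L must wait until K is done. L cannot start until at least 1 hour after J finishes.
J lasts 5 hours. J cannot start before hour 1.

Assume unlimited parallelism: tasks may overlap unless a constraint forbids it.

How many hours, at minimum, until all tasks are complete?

J waits on its own release at hour 1, so it starts at hour 1 and finishes at 1 + 5 = hour 6.
After J (finishes hour 6), K can start at hour 6 and finishes at hour 13.
L cannot start until K (finishes hour 13); J (finishes hour 6, plus 1-hour gap → hour 7). The controlling bound is hour 13, so L finishes at 13 + 7 = hour 20.
M needs all of L (finishes hour 20); J (finishes hour 6); K (finishes hour 13). That puts its earliest start at hour 20; it finishes at 20 + 8 = hour 28.
N has to wait for M (finishes hour 28, plus 2-hour gap → hour 30); L (finishes hour 20). The latest of these is hour 30, so N runs hour 30 to 30 + 6 = hour 36.
All tasks are finished once the last one completes. Finish times: J at 6, K at 13, L at 20, M at 28, N at 36. The latest is hour 36.

36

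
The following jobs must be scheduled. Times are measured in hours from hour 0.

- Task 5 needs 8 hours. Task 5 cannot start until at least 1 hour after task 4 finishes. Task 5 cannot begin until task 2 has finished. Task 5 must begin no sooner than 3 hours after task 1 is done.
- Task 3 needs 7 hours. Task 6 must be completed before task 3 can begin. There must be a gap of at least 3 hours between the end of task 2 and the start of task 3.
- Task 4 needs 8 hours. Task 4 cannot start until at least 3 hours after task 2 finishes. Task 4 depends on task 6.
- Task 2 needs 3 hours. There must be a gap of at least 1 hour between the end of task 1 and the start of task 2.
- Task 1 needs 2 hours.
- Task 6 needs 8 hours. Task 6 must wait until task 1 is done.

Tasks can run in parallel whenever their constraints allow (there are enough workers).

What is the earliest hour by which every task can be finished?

Task 1 can start immediately at hour 0; it finishes at hour 2.
Task 6 cannot begin until task 1 (finishes hour 2). It runs from hour 2 to 2 + 8 = hour 10.
Task 2 waits on task 1 (finishes hour 2, plus 1-hour gap → hour 3), so it starts at hour 3 and finishes at 3 + 3 = hour 6.
Task 4 cannot start until task 2 (finishes hour 6, plus 3-hour gap → hour 9); task 6 (finishes hour 10). The controlling bound is hour 10, so task 4 finishes at 10 + 8 = hour 18.
For task 5: task 4 (finishes hour 18, plus 1-hour gap → hour 19); task 2 (finishes hour 6); task 1 (finishes hour 2, plus 3-hour gap → hour 5). Taking the maximum gives a start of hour 19, and it finishes at 19 + 8 = hour 27.
For task 3: task 6 (finishes hour 10); task 2 (finishes hour 6, plus 3-hour gap → hour 9). Taking the maximum gives a start of hour 10, and it finishes at 10 + 7 = hour 17.
All tasks are finished once the last one completes. Finish times: Task 1 at 2, Task 2 at 6, Task 3 at 17, Task 4 at 18, Task 5 at 27, Task 6 at 10. The latest is hour 27.

27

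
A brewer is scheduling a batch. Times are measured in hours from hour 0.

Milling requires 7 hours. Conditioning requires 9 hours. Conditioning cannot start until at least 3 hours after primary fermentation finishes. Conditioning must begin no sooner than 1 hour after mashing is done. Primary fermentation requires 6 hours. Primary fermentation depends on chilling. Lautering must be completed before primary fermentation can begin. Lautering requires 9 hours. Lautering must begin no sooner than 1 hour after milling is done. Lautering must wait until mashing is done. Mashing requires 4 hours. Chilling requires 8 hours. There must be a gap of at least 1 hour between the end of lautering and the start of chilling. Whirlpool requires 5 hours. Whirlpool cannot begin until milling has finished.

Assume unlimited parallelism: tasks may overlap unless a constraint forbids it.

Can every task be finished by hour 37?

Nothing blocks mashing, so it runs from hour 0 to hour 4.
Milling can start immediately at hour 0; it finishes at hour 7.
Whirlpool waits on milling (finishes hour 7), so it starts at hour 7 and finishes at 7 + 5 = hour 12.
For lautering: milling (finishes hour 7, plus 1-hour gap → hour 8); mashing (finishes hour 4). Taking the maximum gives a start of hour 8, and it finishes at 8 + 9 = hour 17.
Chilling waits on lautering (finishes hour 17, plus 1-hour gap → hour 18), so it starts at hour 18 and finishes at 18 + 8 = hour 26.
Primary fermentation has to wait for chilling (finishes hour 26); lautering (finishes hour 17). The latest of these is hour 26, so primary fermentation runs hour 26 to 26 + 6 = hour 32.
Conditioning needs all of primary fermentation (finishes hour 32, plus 3-hour gap → hour 35); mashing (finishes hour 4, plus 1-hour gap → hour 5). That puts its earliest start at hour 35; it finishes at 35 + 9 = hour 44.
The earliest everything can be done is hour 44, which is after the deadline of 37, so it is not possible.

No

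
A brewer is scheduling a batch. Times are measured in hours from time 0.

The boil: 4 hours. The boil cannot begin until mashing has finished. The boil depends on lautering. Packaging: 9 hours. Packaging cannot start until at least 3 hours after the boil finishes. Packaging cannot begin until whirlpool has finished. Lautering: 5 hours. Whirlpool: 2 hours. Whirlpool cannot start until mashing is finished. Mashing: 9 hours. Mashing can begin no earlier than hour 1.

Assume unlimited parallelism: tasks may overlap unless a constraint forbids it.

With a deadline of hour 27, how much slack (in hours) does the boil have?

Nothing blocks lautering, so it runs from hour 0 to hour 5.
Mashing cannot begin until its own release at hour 1. It runs from hour 1 to 1 + 9 = hour 10.
The boil has to wait for mashing (finishes hour 10); lautering (finishes hour 5). The latest of these is hour 10, so the boil runs hour 10 to 10 + 4 = hour 14.

Working backward from the deadline:
Packaging must finish by hour 27; it takes 9 hours, so it must start by 27 − 9 = hour 18.
The boil must finish before packaging (must start by hour 18, minus 3-hour gap → hour 15). With a 4-hour duration, the boil must start by 15 − 4 = hour 11.
So the boil can start as early as hour 10 and as late as hour 11, giving 11 − 10 = 1 hour of slack.

1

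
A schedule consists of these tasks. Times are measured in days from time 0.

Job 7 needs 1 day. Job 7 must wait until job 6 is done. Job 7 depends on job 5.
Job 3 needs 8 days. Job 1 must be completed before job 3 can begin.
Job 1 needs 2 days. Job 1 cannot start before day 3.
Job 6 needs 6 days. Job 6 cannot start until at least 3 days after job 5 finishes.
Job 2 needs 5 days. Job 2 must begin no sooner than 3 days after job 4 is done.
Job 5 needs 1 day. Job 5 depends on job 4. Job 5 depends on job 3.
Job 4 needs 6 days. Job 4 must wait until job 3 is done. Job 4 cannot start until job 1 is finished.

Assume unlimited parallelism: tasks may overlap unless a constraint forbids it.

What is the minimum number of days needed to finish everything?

Job 1 waits on its own release at day 3, so it starts at day 3 and finishes at 3 + 2 = day 5.
Job 3 cannot begin until job 1 (finishes day 5). It runs from day 5 to 5 + 8 = day 13.
For job 4: job 3 (finishes day 13); job 1 (finishes day 5). Taking the maximum gives a start of day 13, and it finishes at 13 + 6 = day 19.
Job 5 needs all of job 4 (finishes day 19); job 3 (finishes day 13). That puts its earliest start at day 19; it finishes at 19 + 1 = day 20.
After job 5 (finishes day 20, plus 3-day gap → day 23), job 6 can start at day 23 and finishes at day 29.
For job 7: job 6 (finishes day 29); job 5 (finishes day 20). Taking the maximum gives a start of day 29, and it finishes at 29 + 1 = day 30.
Job 2 waits on job 4 (finishes day 19, plus 3-day gap → day 22), so it starts at day 22 and finishes at 22 + 5 = day 27.
All tasks are finished once the last one completes. Finish times: Job 1 at 5, Job 2 at 27, Job 3 at 13, Job 4 at 19, Job 5 at 20, Job 6 at 29, Job 7 at 30. The latest is day 30.

30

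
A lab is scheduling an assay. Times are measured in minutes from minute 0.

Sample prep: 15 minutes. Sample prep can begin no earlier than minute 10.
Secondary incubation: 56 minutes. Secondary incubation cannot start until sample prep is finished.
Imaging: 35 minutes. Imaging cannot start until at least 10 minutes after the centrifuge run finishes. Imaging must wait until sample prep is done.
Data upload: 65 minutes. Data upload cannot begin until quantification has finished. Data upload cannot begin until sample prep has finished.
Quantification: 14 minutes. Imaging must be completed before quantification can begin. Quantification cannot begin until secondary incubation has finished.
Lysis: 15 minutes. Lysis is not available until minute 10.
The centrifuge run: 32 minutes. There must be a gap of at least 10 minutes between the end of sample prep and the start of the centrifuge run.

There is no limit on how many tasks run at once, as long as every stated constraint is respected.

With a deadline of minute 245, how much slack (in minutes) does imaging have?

54

After its own release at minute 10, sample prep can start at minute 10 and finishes at minute 25.
The centrifuge run waits on sample prep (finishes minute 25, plus 10-minute gap → minute 35), so it starts at minute 35 and finishes at 35 + 32 = minute 67.
Imaging cannot start until the centrifuge run (finishes minute 67, plus 10-minute gap → minute 77); sample prep (finishes minute 25). The controlling bound is minute 77, so imaging finishes at 77 + 35 = minute 112.

Working backward from the deadline:
To finish by minute 245, data upload (duration 65) must start no later than minute 180.
Quantification must finish before data upload (must start by minute 180). With a 14-minute duration, quantification must start by 180 − 14 = minute 166.
Imaging feeds into quantification (must start by minute 166); so imaging must finish by minute 166 and therefore start by minute 131.
So imaging can start as early as minute 77 and as late as minute 131, giving 131 − 77 = 54 minutes of slack.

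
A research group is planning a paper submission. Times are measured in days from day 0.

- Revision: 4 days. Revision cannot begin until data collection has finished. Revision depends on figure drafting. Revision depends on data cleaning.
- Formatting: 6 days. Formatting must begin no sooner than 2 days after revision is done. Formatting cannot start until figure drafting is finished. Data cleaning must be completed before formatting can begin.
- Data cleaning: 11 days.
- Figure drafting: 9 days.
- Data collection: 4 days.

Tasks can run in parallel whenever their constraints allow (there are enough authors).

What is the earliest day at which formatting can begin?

17

Figure drafting can start immediately at day 0; it finishes at day 9.
Nothing blocks data cleaning, so it runs from day 0 to day 11.
Nothing blocks data collection, so it runs from day 0 to day 4.
Revision needs all of data collection (finishes day 4); figure drafting (finishes day 9); data cleaning (finishes day 11). That puts its earliest start at day 11; it finishes at 11 + 4 = day 15.
Formatting waits on revision (finishes day 15, plus 2-day gap → day 17); figure drafting (finishes day 9); data cleaning (finishes day 11). The latest of these is day 17, which is the earliest formatting can start.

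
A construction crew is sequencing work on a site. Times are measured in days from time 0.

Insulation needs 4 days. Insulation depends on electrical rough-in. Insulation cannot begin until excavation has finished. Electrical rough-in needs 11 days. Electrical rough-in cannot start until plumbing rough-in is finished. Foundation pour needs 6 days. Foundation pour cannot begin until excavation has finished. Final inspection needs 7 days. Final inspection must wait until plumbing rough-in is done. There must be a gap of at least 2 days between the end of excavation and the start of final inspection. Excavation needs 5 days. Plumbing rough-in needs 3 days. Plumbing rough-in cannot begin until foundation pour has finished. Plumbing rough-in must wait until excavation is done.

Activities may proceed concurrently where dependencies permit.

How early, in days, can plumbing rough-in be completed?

Excavation can start immediately at day 0; it finishes at day 5.
Foundation pour cannot begin until excavation (finishes day 5). It runs from day 5 to 5 + 6 = day 11.
Plumbing rough-in has to wait for foundation pour (finishes day 11); excavation (finishes day 5). The latest of these is day 11, so plumbing rough-in runs day 11 to 11 + 3 = day 14.

14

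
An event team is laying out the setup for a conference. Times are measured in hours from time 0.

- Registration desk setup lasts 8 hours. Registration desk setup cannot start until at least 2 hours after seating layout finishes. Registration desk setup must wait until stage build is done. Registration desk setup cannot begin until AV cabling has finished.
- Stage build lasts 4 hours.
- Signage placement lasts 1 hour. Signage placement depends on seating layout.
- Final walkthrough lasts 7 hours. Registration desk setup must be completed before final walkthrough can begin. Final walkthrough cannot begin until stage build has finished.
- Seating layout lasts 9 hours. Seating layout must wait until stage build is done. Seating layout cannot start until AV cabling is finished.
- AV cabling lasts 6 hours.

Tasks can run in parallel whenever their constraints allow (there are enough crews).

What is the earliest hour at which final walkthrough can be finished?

AV cabling can start immediately at hour 0; it finishes at hour 6.
Stage build has no prerequisites, so it starts at hour 0 and finishes at hour 4.
Seating layout cannot start until stage build (finishes hour 4); AV cabling (finishes hour 6). The controlling bound is hour 6, so seating layout finishes at 6 + 9 = hour 15.
Registration desk setup needs all of seating layout (finishes hour 15, plus 2-hour gap → hour 17); stage build (finishes hour 4); AV cabling (finishes hour 6). That puts its earliest start at hour 17; it finishes at 17 + 8 = hour 25.
For final walkthrough: registration desk setup (finishes hour 25); stage build (finishes hour 4). Taking the maximum gives a start of hour 25, and it finishes at 25 + 7 = hour 32.

32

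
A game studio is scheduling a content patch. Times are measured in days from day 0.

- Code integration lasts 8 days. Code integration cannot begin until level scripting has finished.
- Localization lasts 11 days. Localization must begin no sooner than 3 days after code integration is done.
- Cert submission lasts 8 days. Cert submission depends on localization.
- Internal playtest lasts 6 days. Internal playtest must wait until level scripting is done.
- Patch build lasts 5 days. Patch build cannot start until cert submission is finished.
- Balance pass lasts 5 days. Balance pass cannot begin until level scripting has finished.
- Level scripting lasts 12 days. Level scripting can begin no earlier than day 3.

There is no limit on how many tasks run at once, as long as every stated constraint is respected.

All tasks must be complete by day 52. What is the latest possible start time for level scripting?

5

To finish by day 52, patch build (duration 5) must start no later than day 47.
Cert submission must finish before patch build (must start by day 47). With an 8-day duration, cert submission must start by 47 − 8 = day 39.
Localization has to be done before cert submission (must start by day 39). That means finishing by day 39, i.e. starting by 39 − 11 = day 28.
Code integration feeds into localization (must start by day 28, minus 3-day gap → day 25); so code integration must finish by day 25 and therefore start by day 17.
Internal playtest has no dependents, so it just needs to finish by day 52. Starting by 52 − 6 = day 46 achieves that.
Balance pass must finish by day 52; it takes 5 days, so it must start by 52 − 5 = day 47.
Level scripting must finish in time for code integration (must start by day 17); internal playtest (must start by day 46); balance pass (must start by day 47). The tightest is day 17, so level scripting must start by 17 − 12 = day 5.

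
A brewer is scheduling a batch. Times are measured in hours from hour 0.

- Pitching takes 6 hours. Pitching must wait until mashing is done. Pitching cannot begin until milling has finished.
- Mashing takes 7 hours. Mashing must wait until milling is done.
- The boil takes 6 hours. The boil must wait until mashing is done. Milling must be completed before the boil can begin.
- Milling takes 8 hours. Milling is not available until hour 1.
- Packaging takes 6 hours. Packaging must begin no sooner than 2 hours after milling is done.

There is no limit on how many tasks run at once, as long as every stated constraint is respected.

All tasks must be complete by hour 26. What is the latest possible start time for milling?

5

The boil must finish by hour 26; it takes 6 hours, so it must start by 26 − 6 = hour 20.
Pitching must finish by hour 26; it takes 6 hours, so it must start by 26 − 6 = hour 20.
For mashing: the boil (must start by hour 20); pitching (must start by hour 20). The most restrictive is hour 20; with a 7-hour duration, mashing must start by hour 13.
Nothing follows packaging; the deadline of hour 26 is its only limit. It must start by 26 − 6 = hour 20.
Milling feeds mashing (must start by hour 13); the boil (must start by hour 20); pitching (must start by hour 20); packaging (must start by hour 20, minus 2-hour gap → hour 18). Taking the minimum, milling must finish by hour 13 and start by 13 − 8 = hour 5.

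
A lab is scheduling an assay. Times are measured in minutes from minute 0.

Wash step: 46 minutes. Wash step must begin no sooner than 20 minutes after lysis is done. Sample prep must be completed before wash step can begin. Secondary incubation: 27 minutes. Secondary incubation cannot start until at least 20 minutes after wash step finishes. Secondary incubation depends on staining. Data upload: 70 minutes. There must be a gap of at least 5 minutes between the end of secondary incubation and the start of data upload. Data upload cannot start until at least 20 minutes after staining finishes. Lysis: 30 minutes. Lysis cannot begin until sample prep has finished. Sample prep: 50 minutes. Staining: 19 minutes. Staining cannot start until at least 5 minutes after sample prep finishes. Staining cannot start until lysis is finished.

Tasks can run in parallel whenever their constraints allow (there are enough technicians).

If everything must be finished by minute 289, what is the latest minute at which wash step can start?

Data upload has no dependents, so it just needs to finish by minute 289. Starting by 289 − 70 = minute 219 achieves that.
Since data upload (must start by minute 219, minus 5-minute gap → minute 214) depends on it, secondary incubation must finish by minute 214. Backing off its 27-minute duration gives a latest start of minute 187.
Wash step has to be done before secondary incubation (must start by minute 187, minus 20-minute gap → minute 167). That means finishing by minute 167, i.e. starting by 167 − 46 = minute 121.

121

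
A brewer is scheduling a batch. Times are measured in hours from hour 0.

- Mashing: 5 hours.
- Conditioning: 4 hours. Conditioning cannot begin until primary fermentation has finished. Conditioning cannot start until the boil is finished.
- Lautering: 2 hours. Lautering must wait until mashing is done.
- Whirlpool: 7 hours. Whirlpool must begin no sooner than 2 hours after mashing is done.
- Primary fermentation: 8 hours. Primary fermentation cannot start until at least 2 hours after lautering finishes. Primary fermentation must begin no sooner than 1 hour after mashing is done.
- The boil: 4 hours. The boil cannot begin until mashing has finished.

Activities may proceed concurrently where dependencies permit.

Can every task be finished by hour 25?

Yes

Nothing blocks mashing, so it runs from hour 0 to hour 5.
Whirlpool waits on mashing (finishes hour 5, plus 2-hour gap → hour 7), so it starts at hour 7 and finishes at 7 + 7 = hour 14.
The boil cannot begin until mashing (finishes hour 5). It runs from hour 5 to 5 + 4 = hour 9.
Lautering cannot begin until mashing (finishes hour 5). It runs from hour 5 to 5 + 2 = hour 7.
Primary fermentation cannot start until lautering (finishes hour 7, plus 2-hour gap → hour 9); mashing (finishes hour 5, plus 1-hour gap → hour 6). The controlling bound is hour 9, so primary fermentation finishes at 9 + 8 = hour 17.
For conditioning: primary fermentation (finishes hour 17); the boil (finishes hour 9). Taking the maximum gives a start of hour 17, and it finishes at 17 + 4 = hour 21.
Every task is finished by hour 21, which is no later than the deadline of 25, so the schedule is feasible.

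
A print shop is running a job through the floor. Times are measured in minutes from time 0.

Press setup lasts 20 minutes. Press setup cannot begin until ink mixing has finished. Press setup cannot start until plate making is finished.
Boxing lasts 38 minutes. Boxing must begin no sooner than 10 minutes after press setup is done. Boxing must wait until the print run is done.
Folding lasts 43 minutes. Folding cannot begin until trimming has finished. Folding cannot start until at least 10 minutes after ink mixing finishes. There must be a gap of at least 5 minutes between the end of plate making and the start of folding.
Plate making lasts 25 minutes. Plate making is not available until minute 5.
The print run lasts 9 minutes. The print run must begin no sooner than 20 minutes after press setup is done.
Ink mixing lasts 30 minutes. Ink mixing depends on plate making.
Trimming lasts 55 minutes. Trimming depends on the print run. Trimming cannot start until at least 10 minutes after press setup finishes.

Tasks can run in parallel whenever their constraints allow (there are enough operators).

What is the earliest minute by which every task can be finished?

Plate making waits on its own release at minute 5, so it starts at minute 5 and finishes at 5 + 25 = minute 30.
Ink mixing waits on plate making (finishes minute 30), so it starts at minute 30 and finishes at 30 + 30 = minute 60.
Press setup needs all of ink mixing (finishes minute 60); plate making (finishes minute 30). That puts its earliest start at minute 60; it finishes at 60 + 20 = minute 80.
The print run waits on press setup (finishes minute 80, plus 20-minute gap → minute 100), so it starts at minute 100 and finishes at 100 + 9 = minute 109.
Boxing has to wait for press setup (finishes minute 80, plus 10-minute gap → minute 90); the print run (finishes minute 109). The latest of these is minute 109, so boxing runs minute 109 to 109 + 38 = minute 147.
Trimming needs all of the print run (finishes minute 109); press setup (finishes minute 80, plus 10-minute gap → minute 90). That puts its earliest start at minute 109; it finishes at 109 + 55 = minute 164.
For folding: trimming (finishes minute 164); ink mixing (finishes minute 60, plus 10-minute gap → minute 70); plate making (finishes minute 30, plus 5-minute gap → minute 35). Taking the maximum gives a start of minute 164, and it finishes at 164 + 43 = minute 207.
All tasks are finished once the last one completes. Finish times: Plate making at 30, Ink mixing at 60, Press setup at 80, The print run at 109, Trimming at 164, Folding at 207, Boxing at 147. The latest is minute 207.

207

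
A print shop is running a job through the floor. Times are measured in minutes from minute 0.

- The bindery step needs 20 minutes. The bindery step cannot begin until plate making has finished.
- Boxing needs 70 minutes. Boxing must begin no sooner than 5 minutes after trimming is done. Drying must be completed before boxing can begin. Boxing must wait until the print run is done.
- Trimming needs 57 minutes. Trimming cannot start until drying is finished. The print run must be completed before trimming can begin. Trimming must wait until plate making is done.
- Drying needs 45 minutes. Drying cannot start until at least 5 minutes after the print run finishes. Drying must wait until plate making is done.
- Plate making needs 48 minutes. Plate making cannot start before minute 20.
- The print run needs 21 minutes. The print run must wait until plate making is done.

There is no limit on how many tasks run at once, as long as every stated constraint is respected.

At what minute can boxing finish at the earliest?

Plate making waits on its own release at minute 20, so it starts at minute 20 and finishes at 20 + 48 = minute 68.
After plate making (finishes minute 68), the print run can start at minute 68 and finishes at minute 89.
Drying needs all of the print run (finishes minute 89, plus 5-minute gap → minute 94); plate making (finishes minute 68). That puts its earliest start at minute 94; it finishes at 94 + 45 = minute 139.
Trimming cannot start until drying (finishes minute 139); the print run (finishes minute 89); plate making (finishes minute 68). The controlling bound is minute 139, so trimming finishes at 139 + 57 = minute 196.
Boxing has to wait for trimming (finishes minute 196, plus 5-minute gap → minute 201); drying (finishes minute 139); the print run (finishes minute 89). The latest of these is minute 201, so boxing runs minute 201 to 201 + 70 = minute 271.

271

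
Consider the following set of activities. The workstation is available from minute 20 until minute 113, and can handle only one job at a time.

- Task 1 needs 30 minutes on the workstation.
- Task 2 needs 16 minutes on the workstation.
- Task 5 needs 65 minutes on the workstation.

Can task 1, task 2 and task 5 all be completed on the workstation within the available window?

The workstation window is 113 − 20 = 93 minutes.
Running back to back, the jobs need 30 + 16 + 65 = 111 minutes on the workstation.
Since 111 > 93, they cannot all fit.

No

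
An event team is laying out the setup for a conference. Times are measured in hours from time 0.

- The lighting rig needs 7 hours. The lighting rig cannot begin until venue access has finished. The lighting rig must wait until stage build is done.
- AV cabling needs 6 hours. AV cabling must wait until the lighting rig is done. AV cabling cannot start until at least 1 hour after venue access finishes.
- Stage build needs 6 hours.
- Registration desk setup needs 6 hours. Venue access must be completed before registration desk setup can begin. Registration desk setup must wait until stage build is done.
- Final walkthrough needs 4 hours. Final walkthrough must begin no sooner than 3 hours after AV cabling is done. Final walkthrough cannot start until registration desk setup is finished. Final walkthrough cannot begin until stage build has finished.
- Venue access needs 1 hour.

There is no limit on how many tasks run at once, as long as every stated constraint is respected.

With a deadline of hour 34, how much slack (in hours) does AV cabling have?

8

Stage build can start immediately at hour 0; it finishes at hour 6.
Nothing blocks venue access, so it runs from hour 0 to hour 1.
The lighting rig needs all of venue access (finishes hour 1); stage build (finishes hour 6). That puts its earliest start at hour 6; it finishes at 6 + 7 = hour 13.
For AV cabling: the lighting rig (finishes hour 13); venue access (finishes hour 1, plus 1-hour gap → hour 2). Taking the maximum gives a start of hour 13, and it finishes at 13 + 6 = hour 19.

Working backward from the deadline:
Final walkthrough has no dependents, so it just needs to finish by hour 34. Starting by 34 − 4 = hour 30 achieves that.
AV cabling feeds into final walkthrough (must start by hour 30, minus 3-hour gap → hour 27); so AV cabling must finish by hour 27 and therefore start by hour 21.
So AV cabling can start as early as hour 13 and as late as hour 21, giving 21 − 13 = 8 hours of slack.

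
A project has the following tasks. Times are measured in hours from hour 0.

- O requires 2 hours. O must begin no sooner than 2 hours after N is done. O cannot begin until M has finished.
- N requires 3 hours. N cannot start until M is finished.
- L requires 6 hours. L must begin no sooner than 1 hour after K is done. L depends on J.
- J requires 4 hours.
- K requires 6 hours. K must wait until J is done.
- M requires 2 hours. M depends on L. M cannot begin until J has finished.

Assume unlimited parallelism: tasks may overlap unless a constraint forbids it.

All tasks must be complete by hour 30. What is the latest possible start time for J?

4

O has no dependents, so it just needs to finish by hour 30. Starting by 30 − 2 = hour 28 achieves that.
N feeds into O (must start by hour 28, minus 2-hour gap → hour 26); so N must finish by hour 26 and therefore start by hour 23.
M has several dependents: N (must start by hour 23); O (must start by hour 28). The earliest of those limits is hour 23, so M must start by 23 − 2 = hour 21.
Since M (must start by hour 21) depends on it, L must finish by hour 21. Backing off its 6-hour duration gives a latest start of hour 15.
K has to be done before L (must start by hour 15, minus 1-hour gap → hour 14). That means finishing by hour 14, i.e. starting by 14 − 6 = hour 8.
For J: K (must start by hour 8); L (must start by hour 15); M (must start by hour 21). The most restrictive is hour 8; with a 4-hour duration, J must start by hour 4.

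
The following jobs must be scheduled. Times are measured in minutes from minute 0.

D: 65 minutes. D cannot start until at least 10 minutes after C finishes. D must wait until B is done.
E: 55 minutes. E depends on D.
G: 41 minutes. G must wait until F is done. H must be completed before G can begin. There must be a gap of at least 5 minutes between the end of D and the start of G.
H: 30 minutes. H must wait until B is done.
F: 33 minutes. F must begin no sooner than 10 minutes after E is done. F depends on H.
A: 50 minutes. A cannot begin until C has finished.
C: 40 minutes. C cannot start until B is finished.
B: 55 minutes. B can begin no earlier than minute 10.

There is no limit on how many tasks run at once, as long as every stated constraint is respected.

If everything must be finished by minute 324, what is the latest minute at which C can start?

Nothing follows A; the deadline of minute 324 is its only limit. It must start by 324 − 50 = minute 274.
G has no dependents, so it just needs to finish by minute 324. Starting by 324 − 41 = minute 283 achieves that.
Since G (must start by minute 283) depends on it, F must finish by minute 283. Backing off its 33-minute duration gives a latest start of minute 250.
E feeds into F (must start by minute 250, minus 10-minute gap → minute 240); so E must finish by minute 240 and therefore start by minute 185.
D feeds E (must start by minute 185); G (must start by minute 283, minus 5-minute gap → minute 278). Taking the minimum, D must finish by minute 185 and start by 185 − 65 = minute 120.
C must finish in time for A (must start by minute 274); D (must start by minute 120, minus 10-minute gap → minute 110). The tightest is minute 110, so C must start by 110 − 40 = minute 70.

70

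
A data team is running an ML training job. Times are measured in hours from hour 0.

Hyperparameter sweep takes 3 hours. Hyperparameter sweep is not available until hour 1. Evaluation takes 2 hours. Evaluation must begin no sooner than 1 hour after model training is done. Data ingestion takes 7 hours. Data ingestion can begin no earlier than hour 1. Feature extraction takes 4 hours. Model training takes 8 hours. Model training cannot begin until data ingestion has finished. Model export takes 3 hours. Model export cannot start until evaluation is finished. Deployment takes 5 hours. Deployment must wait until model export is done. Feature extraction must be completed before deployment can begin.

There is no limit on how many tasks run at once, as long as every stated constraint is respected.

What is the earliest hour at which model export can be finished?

22

Data ingestion waits on its own release at hour 1, so it starts at hour 1 and finishes at 1 + 7 = hour 8.
After data ingestion (finishes hour 8), model training can start at hour 8 and finishes at hour 16.
Evaluation waits on model training (finishes hour 16, plus 1-hour gap → hour 17), so it starts at hour 17 and finishes at 17 + 2 = hour 19.
After evaluation (finishes hour 19), model export can start at hour 19 and finishes at hour 22.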